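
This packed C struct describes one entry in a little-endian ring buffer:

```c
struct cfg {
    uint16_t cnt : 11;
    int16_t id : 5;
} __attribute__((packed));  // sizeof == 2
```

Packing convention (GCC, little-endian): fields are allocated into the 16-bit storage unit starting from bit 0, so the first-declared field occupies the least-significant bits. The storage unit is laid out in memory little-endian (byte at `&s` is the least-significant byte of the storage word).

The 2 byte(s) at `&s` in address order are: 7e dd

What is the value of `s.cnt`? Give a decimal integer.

1406

[0]=0x7e [1]=0xdd (little-endian) → word 0xdd7e
cnt [0+:11] = (word>>0) & 0x7ff = 1406  ←
id [11+:5] = (word>>11) & 0x1f = 27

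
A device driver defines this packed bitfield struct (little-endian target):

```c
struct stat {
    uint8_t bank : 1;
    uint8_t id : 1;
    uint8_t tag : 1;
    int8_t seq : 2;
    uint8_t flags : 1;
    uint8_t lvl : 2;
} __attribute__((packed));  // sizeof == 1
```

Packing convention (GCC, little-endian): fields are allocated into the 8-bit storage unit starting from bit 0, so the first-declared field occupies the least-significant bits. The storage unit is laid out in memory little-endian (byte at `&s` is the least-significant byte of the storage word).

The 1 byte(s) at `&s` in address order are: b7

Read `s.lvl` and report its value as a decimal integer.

2

[0]=0xb7 (little-endian) → word 0xb7
bank [0+:1] = (word>>0) & 0x1 = 1
id [1+:1] = (word>>1) & 0x1 = 1
tag [2+:1] = (word>>2) & 0x1 = 1
seq [3+:2] = (word>>3) & 0x3 = 2
flags [5+:1] = (word>>5) & 0x1 = 1
lvl [6+:2] = (word>>6) & 0x3 = 2  ←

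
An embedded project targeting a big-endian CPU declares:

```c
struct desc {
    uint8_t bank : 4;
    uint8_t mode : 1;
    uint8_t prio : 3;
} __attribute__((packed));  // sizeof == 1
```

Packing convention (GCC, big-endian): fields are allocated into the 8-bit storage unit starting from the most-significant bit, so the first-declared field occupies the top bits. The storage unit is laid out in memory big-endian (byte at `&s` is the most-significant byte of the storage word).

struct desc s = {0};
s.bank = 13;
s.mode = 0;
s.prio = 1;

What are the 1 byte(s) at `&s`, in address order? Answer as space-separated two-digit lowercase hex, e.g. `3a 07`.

bank (4b) val=13 bits=0xd at bit 4: 0xd0
mode (1b) val=0 bits=0x0 at bit 3: 0xd0
prio (3b) val=1 bits=0x1 at bit 0: 0xd1
word = 0xd1 → big-endian bytes:
  [0]=0xd1

d1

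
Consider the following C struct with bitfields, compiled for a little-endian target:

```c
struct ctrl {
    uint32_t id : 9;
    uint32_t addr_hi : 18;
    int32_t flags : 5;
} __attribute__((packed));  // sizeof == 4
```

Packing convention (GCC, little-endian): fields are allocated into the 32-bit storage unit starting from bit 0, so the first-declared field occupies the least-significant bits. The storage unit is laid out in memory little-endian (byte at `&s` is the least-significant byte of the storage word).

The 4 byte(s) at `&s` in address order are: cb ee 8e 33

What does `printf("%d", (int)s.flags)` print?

[0]=0xcb [1]=0xee [2]=0x8e [3]=0x33 (little-endian) → word 0x338eeecb
id:9 @ bit 0 → (0x338eeecb>>0)&0x1ff = 0xcb
addr_hi:18 @ bit 9 → (0x338eeecb>>9)&0x3ffff = 0x1c777
flags:5 @ bit 27 → (0x338eeecb>>27)&0x1f = 0x6  ←
flags signed 5b, MSB=0: value = 6

6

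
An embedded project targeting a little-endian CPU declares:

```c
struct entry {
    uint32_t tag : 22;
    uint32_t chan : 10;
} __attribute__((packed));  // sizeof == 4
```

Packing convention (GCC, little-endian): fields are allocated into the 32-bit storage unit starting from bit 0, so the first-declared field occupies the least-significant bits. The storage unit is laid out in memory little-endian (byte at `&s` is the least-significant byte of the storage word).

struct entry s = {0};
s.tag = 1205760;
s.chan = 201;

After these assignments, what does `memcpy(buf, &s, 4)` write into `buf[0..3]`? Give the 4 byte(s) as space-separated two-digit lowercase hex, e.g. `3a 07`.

tag (22b) val=1205760 bits=0x126600 at bit 0: 0x00126600
chan (10b) val=201 bits=0xc9 at bit 22: 0x32526600
word = 0x32526600 → little-endian bytes:
  [0]=0x00  [1]=0x66  [2]=0x52  [3]=0x32

00 66 52 32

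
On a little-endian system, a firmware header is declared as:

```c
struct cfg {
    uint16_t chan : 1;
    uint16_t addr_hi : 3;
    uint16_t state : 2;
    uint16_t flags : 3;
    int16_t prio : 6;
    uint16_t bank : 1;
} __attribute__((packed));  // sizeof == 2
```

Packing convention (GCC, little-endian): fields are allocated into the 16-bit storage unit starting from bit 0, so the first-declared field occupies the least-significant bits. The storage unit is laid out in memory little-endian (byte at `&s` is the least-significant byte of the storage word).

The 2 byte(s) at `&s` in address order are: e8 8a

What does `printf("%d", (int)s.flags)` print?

[0]=0xe8 [1]=0x8a (little-endian) → word 0x8ae8
chan [0+:1] = (word>>0) & 0x1 = 0
addr_hi [1+:3] = (word>>1) & 0x7 = 4
state [4+:2] = (word>>4) & 0x3 = 2
flags [6+:3] = (word>>6) & 0x7 = 3  ←
prio [9+:6] = (word>>9) & 0x3f = 5
bank [15+:1] = (word>>15) & 0x1 = 1

3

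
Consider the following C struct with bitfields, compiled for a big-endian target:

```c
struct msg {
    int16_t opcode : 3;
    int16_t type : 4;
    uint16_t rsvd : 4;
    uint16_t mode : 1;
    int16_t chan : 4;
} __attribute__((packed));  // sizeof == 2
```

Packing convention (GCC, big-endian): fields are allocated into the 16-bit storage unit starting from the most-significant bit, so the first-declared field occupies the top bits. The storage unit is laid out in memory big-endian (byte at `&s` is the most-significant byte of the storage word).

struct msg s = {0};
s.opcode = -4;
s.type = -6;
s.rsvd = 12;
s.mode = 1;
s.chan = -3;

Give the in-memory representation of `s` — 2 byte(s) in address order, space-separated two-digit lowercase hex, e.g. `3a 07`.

opcode:3 = -4 → 0x4 << 13 → word 0x8000
type:4 = -6 → 0xa << 9 → word 0x9400
rsvd:4 = 12 → 0xc << 5 → word 0x9580
mode:1 = 1 → 0x1 << 4 → word 0x9590
chan:4 = -3 → 0xd << 0 → word 0x959d
word = 0x959d → big-endian bytes:
  [0]=0x95  [1]=0x9d

95 9d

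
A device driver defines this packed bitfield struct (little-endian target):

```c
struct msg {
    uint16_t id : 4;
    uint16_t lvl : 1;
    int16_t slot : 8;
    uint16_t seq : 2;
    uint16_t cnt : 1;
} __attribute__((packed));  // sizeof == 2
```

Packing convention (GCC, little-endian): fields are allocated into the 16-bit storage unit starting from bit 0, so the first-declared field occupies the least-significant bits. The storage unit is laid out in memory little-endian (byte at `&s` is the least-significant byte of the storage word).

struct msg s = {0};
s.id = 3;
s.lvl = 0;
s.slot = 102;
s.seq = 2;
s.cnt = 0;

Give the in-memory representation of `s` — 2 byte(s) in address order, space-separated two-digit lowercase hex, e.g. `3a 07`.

id:4 = 3 → 0x3 << 0 → word 0x0003
lvl:1 = 0 → 0x0 << 4 → word 0x0003
slot:8 = 102 → 0x66 << 5 → word 0x0cc3
seq:2 = 2 → 0x2 << 13 → word 0x4cc3
cnt:1 = 0 → 0x0 << 15 → word 0x4cc3
word = 0x4cc3 → little-endian bytes:
  [0]=0xc3  [1]=0x4c

c3 4c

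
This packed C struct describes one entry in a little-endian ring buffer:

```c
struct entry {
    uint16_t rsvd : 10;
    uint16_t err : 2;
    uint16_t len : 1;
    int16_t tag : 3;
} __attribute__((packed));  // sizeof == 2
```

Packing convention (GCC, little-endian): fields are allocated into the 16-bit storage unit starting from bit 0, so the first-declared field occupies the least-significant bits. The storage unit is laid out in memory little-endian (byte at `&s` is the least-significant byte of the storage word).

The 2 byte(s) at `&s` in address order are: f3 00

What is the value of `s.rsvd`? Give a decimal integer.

243

[0]=0xf3 [1]=0x00 (little-endian) → word 0x00f3
rsvd:10 @ bit 0 → (0x00f3>>0)&0x3ff = 0xf3  ←
err:2 @ bit 10 → (0x00f3>>10)&0x3 = 0x0
len:1 @ bit 12 → (0x00f3>>12)&0x1 = 0x0
tag:3 @ bit 13 → (0x00f3>>13)&0x7 = 0x0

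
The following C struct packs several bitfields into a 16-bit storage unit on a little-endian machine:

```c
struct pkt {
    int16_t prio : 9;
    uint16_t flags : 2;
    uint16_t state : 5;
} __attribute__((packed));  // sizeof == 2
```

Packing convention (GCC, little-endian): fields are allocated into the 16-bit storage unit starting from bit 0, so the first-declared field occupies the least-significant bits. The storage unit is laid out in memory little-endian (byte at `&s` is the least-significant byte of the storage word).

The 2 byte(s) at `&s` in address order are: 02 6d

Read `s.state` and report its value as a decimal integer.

13

[0]=0x02 [1]=0x6d (little-endian) → word 0x6d02
prio [0+:9] = (word>>0) & 0x1ff = 258
flags [9+:2] = (word>>9) & 0x3 = 2
state [11+:5] = (word>>11) & 0x1f = 13  ←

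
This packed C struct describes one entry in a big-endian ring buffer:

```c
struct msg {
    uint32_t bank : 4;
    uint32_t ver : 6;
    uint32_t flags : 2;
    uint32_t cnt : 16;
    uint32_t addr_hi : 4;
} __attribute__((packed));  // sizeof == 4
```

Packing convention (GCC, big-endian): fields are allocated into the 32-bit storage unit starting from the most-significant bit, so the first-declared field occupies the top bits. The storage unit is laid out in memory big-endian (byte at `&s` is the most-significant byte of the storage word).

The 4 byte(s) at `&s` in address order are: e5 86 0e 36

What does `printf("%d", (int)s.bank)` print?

[0]=0xe5 [1]=0x86 [2]=0x0e [3]=0x36 (big-endian) → word 0xe5860e36
bank [28+:4] = (word>>28) & 0xf = 14  ←
ver [22+:6] = (word>>22) & 0x3f = 22
flags [20+:2] = (word>>20) & 0x3 = 0
cnt [4+:16] = (word>>4) & 0xffff = 24803
addr_hi [0+:4] = (word>>0) & 0xf = 6

14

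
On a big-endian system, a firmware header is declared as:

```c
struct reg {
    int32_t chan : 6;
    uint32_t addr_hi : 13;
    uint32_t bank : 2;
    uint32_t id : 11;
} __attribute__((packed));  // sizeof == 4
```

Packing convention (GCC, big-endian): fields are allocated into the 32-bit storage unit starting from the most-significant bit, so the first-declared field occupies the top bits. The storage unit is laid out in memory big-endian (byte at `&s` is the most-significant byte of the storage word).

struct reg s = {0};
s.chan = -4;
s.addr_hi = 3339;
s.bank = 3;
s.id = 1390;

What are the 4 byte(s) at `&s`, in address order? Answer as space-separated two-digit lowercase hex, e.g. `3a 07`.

[26+:6] chan=-4 & 0x3f = 0x3c; word=0xf0000000
[13+:13] addr_hi=3339 & 0x1fff = 0xd0b; word=0xf1a16000
[11+:2] bank=3 & 0x3 = 0x3; word=0xf1a17800
[0+:11] id=1390 & 0x7ff = 0x56e; word=0xf1a17d6e
word = 0xf1a17d6e → big-endian bytes:
  [0]=0xf1  [1]=0xa1  [2]=0x7d  [3]=0x6e

f1 a1 7d 6e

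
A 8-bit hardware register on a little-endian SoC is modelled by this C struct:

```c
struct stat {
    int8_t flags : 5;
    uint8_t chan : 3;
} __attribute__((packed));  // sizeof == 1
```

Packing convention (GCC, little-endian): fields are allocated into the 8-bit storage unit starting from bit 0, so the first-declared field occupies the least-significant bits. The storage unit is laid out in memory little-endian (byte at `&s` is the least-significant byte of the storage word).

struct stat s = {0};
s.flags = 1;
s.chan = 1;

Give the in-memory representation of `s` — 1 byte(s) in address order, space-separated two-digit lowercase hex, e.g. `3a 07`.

21

flags (5b) val=1 bits=0x1 at bit 0: 0x01
chan (3b) val=1 bits=0x1 at bit 5: 0x21
word = 0x21 → little-endian bytes:
  [0]=0x21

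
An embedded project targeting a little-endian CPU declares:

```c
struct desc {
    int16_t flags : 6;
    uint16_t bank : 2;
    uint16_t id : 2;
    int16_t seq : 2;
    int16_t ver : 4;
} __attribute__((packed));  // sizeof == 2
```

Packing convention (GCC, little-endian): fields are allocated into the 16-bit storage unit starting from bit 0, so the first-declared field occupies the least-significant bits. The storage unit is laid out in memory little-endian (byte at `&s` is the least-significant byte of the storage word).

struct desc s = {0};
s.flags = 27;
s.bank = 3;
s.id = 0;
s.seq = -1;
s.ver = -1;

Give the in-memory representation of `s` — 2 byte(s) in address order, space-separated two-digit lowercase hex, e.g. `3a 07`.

db fc

[0+:6] flags=27 & 0x3f = 0x1b; word=0x001b
[6+:2] bank=3 & 0x3 = 0x3; word=0x00db
[8+:2] id=0 & 0x3 = 0x0; word=0x00db
[10+:2] seq=-1 & 0x3 = 0x3; word=0x0cdb
[12+:4] ver=-1 & 0xf = 0xf; word=0xfcdb
word = 0xfcdb → little-endian bytes:
  [0]=0xdb  [1]=0xfc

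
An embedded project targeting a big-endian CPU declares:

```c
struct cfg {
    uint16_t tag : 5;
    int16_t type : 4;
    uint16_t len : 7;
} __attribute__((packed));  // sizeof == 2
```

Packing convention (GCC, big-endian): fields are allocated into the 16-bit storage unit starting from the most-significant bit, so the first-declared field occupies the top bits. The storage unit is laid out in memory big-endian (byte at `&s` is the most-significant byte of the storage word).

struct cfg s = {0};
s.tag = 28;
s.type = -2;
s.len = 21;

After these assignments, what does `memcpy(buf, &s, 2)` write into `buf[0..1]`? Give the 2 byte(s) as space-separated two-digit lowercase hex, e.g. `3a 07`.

[11+:5] tag=28 & 0x1f = 0x1c; word=0xe000
[7+:4] type=-2 & 0xf = 0xe; word=0xe700
[0+:7] len=21 & 0x7f = 0x15; word=0xe715
word = 0xe715 → big-endian bytes:
  [0]=0xe7  [1]=0x15

e7 15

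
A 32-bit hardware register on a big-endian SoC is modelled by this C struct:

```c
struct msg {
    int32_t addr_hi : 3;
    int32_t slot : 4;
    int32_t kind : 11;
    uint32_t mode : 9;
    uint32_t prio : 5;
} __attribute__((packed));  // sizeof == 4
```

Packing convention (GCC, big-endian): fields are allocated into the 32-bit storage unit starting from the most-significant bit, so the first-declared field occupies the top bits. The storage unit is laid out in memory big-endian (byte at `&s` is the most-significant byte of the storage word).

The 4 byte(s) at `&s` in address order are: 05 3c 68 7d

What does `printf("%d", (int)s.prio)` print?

[0]=0x05 [1]=0x3c [2]=0x68 [3]=0x7d (big-endian) → word 0x053c687d
addr_hi [29+:3] = (word>>29) & 0x7 = 0
slot [25+:4] = (word>>25) & 0xf = 2
kind [14+:11] = (word>>14) & 0x7ff = 1265
mode [5+:9] = (word>>5) & 0x1ff = 323
prio [0+:5] = (word>>0) & 0x1f = 29  ←

29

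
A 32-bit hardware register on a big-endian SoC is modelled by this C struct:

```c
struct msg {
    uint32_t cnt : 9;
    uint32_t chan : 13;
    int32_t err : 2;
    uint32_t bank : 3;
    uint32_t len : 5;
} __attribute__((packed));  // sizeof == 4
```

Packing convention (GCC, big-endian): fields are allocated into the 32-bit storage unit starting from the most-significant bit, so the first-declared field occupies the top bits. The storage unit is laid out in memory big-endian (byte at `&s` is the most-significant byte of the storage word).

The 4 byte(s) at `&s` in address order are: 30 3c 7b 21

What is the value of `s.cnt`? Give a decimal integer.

96

[0]=0x30 [1]=0x3c [2]=0x7b [3]=0x21 (big-endian) → word 0x303c7b21
cnt [23+:9] = (word>>23) & 0x1ff = 96  ←
chan [10+:13] = (word>>10) & 0x1fff = 3870
err [8+:2] = (word>>8) & 0x3 = 3
bank [5+:3] = (word>>5) & 0x7 = 1
len [0+:5] = (word>>0) & 0x1f = 1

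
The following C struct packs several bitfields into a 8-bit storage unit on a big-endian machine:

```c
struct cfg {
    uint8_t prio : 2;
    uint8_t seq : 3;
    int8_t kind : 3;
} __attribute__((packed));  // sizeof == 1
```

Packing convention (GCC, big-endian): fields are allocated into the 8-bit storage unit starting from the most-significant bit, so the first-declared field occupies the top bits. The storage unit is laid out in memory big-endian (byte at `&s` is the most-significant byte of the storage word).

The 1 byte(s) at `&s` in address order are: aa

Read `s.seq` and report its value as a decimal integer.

5

[0]=0xaa (big-endian) → word 0xaa
prio:2 @ bit 6 → (0xaa>>6)&0x3 = 0x2
seq:3 @ bit 3 → (0xaa>>3)&0x7 = 0x5  ←
kind:3 @ bit 0 → (0xaa>>0)&0x7 = 0x2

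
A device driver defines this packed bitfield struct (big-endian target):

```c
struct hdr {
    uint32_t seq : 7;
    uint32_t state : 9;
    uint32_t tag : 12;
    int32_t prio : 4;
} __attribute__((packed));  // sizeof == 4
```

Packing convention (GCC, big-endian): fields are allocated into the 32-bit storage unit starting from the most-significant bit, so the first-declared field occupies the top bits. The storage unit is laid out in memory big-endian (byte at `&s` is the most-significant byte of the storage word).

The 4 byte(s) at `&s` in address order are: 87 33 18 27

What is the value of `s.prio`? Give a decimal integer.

[0]=0x87 [1]=0x33 [2]=0x18 [3]=0x27 (big-endian) → word 0x87331827
seq [25+:7] = (word>>25) & 0x7f = 67
state [16+:9] = (word>>16) & 0x1ff = 307
tag [4+:12] = (word>>4) & 0xfff = 386
prio [0+:4] = (word>>0) & 0xf = 7  ←
prio signed 4b, MSB=0: value = 7

7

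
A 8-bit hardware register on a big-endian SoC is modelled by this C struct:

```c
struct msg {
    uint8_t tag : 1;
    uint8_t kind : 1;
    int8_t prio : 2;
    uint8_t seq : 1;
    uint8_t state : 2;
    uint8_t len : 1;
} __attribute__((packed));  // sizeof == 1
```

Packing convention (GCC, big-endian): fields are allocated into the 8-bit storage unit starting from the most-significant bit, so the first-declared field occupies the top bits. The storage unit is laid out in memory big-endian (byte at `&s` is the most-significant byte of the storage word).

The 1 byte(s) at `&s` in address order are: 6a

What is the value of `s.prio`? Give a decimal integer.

-2

[0]=0x6a (big-endian) → word 0x6a
tag:1 @ bit 7 → (0x6a>>7)&0x1 = 0x0
kind:1 @ bit 6 → (0x6a>>6)&0x1 = 0x1
prio:2 @ bit 4 → (0x6a>>4)&0x3 = 0x2  ←
seq:1 @ bit 3 → (0x6a>>3)&0x1 = 0x1
state:2 @ bit 1 → (0x6a>>1)&0x3 = 0x1
len:1 @ bit 0 → (0x6a>>0)&0x1 = 0x0
prio signed 2b, MSB=1: 2 - 4 = -2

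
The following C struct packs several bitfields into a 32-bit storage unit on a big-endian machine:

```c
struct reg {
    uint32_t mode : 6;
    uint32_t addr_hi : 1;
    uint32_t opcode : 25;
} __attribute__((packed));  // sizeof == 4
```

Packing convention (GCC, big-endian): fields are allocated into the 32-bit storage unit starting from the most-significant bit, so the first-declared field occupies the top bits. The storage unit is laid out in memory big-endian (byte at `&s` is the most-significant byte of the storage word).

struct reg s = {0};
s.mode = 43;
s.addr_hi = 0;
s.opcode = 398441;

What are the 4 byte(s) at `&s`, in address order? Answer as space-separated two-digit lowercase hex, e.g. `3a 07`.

ac 06 14 69

[26+:6] mode=43 & 0x3f = 0x2b; word=0xac000000
[25+:1] addr_hi=0 & 0x1 = 0x0; word=0xac000000
[0+:25] opcode=398441 & 0x1ffffff = 0x61469; word=0xac061469
word = 0xac061469 → big-endian bytes:
  [0]=0xac  [1]=0x06  [2]=0x14  [3]=0x69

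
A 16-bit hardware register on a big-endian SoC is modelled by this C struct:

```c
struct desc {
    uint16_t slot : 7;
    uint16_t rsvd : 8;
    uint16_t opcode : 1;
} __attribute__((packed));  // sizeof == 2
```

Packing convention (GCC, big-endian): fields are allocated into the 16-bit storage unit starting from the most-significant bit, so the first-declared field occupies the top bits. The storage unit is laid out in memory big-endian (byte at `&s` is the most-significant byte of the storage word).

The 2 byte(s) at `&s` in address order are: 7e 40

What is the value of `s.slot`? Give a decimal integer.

63

[0]=0x7e [1]=0x40 (big-endian) → word 0x7e40
slot [9+:7] = (word>>9) & 0x7f = 63  ←
rsvd [1+:8] = (word>>1) & 0xff = 32
opcode [0+:1] = (word>>0) & 0x1 = 0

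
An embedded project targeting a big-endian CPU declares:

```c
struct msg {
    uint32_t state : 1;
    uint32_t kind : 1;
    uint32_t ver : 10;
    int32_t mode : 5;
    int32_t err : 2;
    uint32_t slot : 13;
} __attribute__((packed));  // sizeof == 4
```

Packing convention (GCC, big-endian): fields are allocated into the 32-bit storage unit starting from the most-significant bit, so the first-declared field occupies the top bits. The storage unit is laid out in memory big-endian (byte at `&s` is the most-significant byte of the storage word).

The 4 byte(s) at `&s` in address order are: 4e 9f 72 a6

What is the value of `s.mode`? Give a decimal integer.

-2

[0]=0x4e [1]=0x9f [2]=0x72 [3]=0xa6 (big-endian) → word 0x4e9f72a6
state:1 @ bit 31 → (0x4e9f72a6>>31)&0x1 = 0x0
kind:1 @ bit 30 → (0x4e9f72a6>>30)&0x1 = 0x1
ver:10 @ bit 20 → (0x4e9f72a6>>20)&0x3ff = 0xe9
mode:5 @ bit 15 → (0x4e9f72a6>>15)&0x1f = 0x1e  ←
err:2 @ bit 13 → (0x4e9f72a6>>13)&0x3 = 0x3
slot:13 @ bit 0 → (0x4e9f72a6>>0)&0x1fff = 0x12a6
mode signed 5b, MSB=1: 30 - 32 = -2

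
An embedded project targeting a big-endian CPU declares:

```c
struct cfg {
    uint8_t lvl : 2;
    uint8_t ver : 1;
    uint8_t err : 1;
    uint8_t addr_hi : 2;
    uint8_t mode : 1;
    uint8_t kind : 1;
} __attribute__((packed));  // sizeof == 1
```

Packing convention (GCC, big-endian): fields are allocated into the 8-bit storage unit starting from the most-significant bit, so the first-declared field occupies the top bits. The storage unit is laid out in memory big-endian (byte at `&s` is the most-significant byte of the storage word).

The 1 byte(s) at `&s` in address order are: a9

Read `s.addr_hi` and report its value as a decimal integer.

2

[0]=0xa9 (big-endian) → word 0xa9
lvl:2 @ bit 6 → (0xa9>>6)&0x3 = 0x2
ver:1 @ bit 5 → (0xa9>>5)&0x1 = 0x1
err:1 @ bit 4 → (0xa9>>4)&0x1 = 0x0
addr_hi:2 @ bit 2 → (0xa9>>2)&0x3 = 0x2  ←
mode:1 @ bit 1 → (0xa9>>1)&0x1 = 0x0
kind:1 @ bit 0 → (0xa9>>0)&0x1 = 0x1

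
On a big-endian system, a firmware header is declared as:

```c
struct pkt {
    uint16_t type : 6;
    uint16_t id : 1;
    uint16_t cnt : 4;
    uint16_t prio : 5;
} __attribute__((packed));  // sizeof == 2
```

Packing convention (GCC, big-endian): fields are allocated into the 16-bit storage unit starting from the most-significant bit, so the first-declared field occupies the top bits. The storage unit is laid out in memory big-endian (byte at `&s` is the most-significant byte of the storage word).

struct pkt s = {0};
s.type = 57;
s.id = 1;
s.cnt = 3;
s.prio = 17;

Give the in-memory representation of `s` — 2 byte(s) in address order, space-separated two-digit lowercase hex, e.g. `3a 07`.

e6 71

type:6 = 57 → 0x39 << 10 → word 0xe400
id:1 = 1 → 0x1 << 9 → word 0xe600
cnt:4 = 3 → 0x3 << 5 → word 0xe660
prio:5 = 17 → 0x11 << 0 → word 0xe671
word = 0xe671 → big-endian bytes:
  [0]=0xe6  [1]=0x71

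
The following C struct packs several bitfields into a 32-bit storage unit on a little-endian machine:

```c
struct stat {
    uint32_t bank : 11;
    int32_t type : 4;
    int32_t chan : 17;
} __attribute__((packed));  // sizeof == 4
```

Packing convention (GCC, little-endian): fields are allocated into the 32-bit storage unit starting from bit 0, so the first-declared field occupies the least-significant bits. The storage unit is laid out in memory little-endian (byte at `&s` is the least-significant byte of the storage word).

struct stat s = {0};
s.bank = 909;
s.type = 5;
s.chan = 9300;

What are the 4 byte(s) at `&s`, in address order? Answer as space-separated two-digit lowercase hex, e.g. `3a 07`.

[0+:11] bank=909 & 0x7ff = 0x38d; word=0x0000038d
[11+:4] type=5 & 0xf = 0x5; word=0x00002b8d
[15+:17] chan=9300 & 0x1ffff = 0x2454; word=0x122a2b8d
word = 0x122a2b8d → little-endian bytes:
  [0]=0x8d  [1]=0x2b  [2]=0x2a  [3]=0x12

8d 2b 2a 12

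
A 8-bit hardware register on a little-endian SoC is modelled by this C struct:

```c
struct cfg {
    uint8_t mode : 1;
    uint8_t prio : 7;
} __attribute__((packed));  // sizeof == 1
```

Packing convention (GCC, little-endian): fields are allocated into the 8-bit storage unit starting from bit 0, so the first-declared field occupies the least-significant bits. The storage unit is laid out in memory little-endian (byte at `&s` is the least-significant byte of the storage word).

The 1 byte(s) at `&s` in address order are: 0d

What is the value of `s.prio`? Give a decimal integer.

6

[0]=0x0d (little-endian) → word 0x0d
mode [0+:1] = (word>>0) & 0x1 = 1
prio [1+:7] = (word>>1) & 0x7f = 6  ←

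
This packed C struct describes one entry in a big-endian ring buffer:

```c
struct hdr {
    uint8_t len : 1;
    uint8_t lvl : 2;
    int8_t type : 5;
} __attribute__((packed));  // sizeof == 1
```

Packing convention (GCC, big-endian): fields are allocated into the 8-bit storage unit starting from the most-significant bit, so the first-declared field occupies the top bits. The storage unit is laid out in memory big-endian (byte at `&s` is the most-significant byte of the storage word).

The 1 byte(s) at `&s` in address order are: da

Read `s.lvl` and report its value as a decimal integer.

2

[0]=0xda (big-endian) → word 0xda
len [7+:1] = (word>>7) & 0x1 = 1
lvl [5+:2] = (word>>5) & 0x3 = 2  ←
type [0+:5] = (word>>0) & 0x1f = 26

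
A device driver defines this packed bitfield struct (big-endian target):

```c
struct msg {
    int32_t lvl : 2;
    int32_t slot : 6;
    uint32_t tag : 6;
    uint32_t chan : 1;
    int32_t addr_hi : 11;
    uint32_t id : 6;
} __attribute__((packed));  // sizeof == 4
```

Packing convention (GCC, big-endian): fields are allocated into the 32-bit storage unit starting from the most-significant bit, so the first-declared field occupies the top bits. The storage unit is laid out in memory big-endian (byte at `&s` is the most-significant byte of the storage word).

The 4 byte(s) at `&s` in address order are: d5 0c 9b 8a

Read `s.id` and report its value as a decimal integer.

[0]=0xd5 [1]=0x0c [2]=0x9b [3]=0x8a (big-endian) → word 0xd50c9b8a
lvl:2 @ bit 30 → (0xd50c9b8a>>30)&0x3 = 0x3
slot:6 @ bit 24 → (0xd50c9b8a>>24)&0x3f = 0x15
tag:6 @ bit 18 → (0xd50c9b8a>>18)&0x3f = 0x3
chan:1 @ bit 17 → (0xd50c9b8a>>17)&0x1 = 0x0
addr_hi:11 @ bit 6 → (0xd50c9b8a>>6)&0x7ff = 0x26e
id:6 @ bit 0 → (0xd50c9b8a>>0)&0x3f = 0xa  ←

10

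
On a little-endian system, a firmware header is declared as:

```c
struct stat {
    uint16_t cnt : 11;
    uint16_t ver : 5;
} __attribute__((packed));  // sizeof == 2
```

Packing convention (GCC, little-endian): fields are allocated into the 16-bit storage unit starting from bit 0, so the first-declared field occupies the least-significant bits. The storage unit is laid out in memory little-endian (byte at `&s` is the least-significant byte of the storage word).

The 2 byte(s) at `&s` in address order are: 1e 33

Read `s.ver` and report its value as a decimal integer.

6

[0]=0x1e [1]=0x33 (little-endian) → word 0x331e
cnt:11 @ bit 0 → (0x331e>>0)&0x7ff = 0x31e
ver:5 @ bit 11 → (0x331e>>11)&0x1f = 0x6  ←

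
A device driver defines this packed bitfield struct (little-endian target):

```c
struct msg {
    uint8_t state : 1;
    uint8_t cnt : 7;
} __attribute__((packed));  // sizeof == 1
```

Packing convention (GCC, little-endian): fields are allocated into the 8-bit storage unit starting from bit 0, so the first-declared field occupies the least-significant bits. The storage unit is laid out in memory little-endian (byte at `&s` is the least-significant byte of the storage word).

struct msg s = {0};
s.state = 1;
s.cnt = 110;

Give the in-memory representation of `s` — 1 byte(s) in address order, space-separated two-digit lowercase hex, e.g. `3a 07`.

state:1 = 1 → 0x1 << 0 → word 0x01
cnt:7 = 110 → 0x6e << 1 → word 0xdd
word = 0xdd → little-endian bytes:
  [0]=0xdd

dd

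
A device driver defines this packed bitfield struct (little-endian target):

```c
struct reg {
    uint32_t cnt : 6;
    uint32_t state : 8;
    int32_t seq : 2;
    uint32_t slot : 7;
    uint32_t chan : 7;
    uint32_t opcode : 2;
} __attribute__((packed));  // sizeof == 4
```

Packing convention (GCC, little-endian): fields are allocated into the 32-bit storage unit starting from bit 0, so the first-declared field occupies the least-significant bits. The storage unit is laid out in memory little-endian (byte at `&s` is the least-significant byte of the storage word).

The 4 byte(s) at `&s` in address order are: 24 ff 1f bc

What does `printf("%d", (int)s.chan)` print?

120

[0]=0x24 [1]=0xff [2]=0x1f [3]=0xbc (little-endian) → word 0xbc1fff24
cnt:6 @ bit 0 → (0xbc1fff24>>0)&0x3f = 0x24
state:8 @ bit 6 → (0xbc1fff24>>6)&0xff = 0xfc
seq:2 @ bit 14 → (0xbc1fff24>>14)&0x3 = 0x3
slot:7 @ bit 16 → (0xbc1fff24>>16)&0x7f = 0x1f
chan:7 @ bit 23 → (0xbc1fff24>>23)&0x7f = 0x78  ←
opcode:2 @ bit 30 → (0xbc1fff24>>30)&0x3 = 0x2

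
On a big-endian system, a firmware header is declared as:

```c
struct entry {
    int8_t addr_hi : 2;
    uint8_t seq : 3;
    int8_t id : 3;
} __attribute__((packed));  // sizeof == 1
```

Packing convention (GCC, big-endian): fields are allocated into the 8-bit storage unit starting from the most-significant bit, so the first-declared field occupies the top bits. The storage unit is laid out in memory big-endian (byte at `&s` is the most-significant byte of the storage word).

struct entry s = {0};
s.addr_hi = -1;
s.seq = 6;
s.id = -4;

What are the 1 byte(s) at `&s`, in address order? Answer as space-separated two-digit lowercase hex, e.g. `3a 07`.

addr_hi (2b) val=-1 bits=0x3 at bit 6: 0xc0
seq (3b) val=6 bits=0x6 at bit 3: 0xf0
id (3b) val=-4 bits=0x4 at bit 0: 0xf4
word = 0xf4 → big-endian bytes:
  [0]=0xf4

f4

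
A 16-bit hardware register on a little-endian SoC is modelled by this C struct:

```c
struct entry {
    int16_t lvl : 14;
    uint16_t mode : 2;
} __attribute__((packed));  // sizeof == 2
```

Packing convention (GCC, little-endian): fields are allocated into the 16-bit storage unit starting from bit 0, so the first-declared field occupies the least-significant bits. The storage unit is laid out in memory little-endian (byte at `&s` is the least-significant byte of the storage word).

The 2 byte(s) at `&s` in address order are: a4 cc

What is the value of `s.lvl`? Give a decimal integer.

3236

[0]=0xa4 [1]=0xcc (little-endian) → word 0xcca4
lvl:14 @ bit 0 → (0xcca4>>0)&0x3fff = 0xca4  ←
mode:2 @ bit 14 → (0xcca4>>14)&0x3 = 0x3
lvl signed 14b, MSB=0: value = 3236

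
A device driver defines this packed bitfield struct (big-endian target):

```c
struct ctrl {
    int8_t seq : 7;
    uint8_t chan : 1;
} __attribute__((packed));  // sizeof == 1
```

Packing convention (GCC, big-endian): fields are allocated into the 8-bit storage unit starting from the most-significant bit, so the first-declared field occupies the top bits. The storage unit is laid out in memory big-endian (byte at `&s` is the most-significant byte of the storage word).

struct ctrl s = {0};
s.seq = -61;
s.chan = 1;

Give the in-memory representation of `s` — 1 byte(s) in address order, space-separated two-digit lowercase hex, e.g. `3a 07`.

87

seq (7b) val=-61 bits=0x43 at bit 1: 0x86
chan (1b) val=1 bits=0x1 at bit 0: 0x87
word = 0x87 → big-endian bytes:
  [0]=0x87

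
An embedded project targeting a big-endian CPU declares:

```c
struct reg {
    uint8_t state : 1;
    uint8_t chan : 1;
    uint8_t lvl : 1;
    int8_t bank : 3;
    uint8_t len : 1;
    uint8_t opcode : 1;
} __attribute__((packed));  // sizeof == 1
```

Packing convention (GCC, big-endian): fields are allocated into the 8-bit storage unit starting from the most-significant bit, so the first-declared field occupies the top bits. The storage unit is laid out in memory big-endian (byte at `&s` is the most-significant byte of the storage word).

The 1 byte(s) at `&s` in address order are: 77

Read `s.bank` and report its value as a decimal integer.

[0]=0x77 (big-endian) → word 0x77
state [7+:1] = (word>>7) & 0x1 = 0
chan [6+:1] = (word>>6) & 0x1 = 1
lvl [5+:1] = (word>>5) & 0x1 = 1
bank [2+:3] = (word>>2) & 0x7 = 5  ←
len [1+:1] = (word>>1) & 0x1 = 1
opcode [0+:1] = (word>>0) & 0x1 = 1
bank signed 3b, MSB=1: 5 - 8 = -3

-3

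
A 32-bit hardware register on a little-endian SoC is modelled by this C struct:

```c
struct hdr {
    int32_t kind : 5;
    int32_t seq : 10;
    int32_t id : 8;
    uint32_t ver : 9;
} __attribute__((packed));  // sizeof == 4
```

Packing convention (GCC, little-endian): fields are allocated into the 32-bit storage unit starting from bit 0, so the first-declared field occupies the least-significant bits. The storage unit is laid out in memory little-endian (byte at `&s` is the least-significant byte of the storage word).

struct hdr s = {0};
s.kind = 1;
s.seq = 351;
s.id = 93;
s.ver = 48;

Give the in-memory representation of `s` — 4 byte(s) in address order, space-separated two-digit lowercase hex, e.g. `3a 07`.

kind (5b) val=1 bits=0x1 at bit 0: 0x00000001
seq (10b) val=351 bits=0x15f at bit 5: 0x00002be1
id (8b) val=93 bits=0x5d at bit 15: 0x002eabe1
ver (9b) val=48 bits=0x30 at bit 23: 0x182eabe1
word = 0x182eabe1 → little-endian bytes:
  [0]=0xe1  [1]=0xab  [2]=0x2e  [3]=0x18

e1 ab 2e 18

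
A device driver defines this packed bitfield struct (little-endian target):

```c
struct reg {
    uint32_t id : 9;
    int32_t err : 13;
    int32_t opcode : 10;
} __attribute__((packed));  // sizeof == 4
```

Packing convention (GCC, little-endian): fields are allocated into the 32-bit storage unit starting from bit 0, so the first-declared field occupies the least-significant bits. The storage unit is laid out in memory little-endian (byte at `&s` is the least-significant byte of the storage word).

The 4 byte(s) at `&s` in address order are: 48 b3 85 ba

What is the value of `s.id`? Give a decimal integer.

328

[0]=0x48 [1]=0xb3 [2]=0x85 [3]=0xba (little-endian) → word 0xba85b348
id:9 @ bit 0 → (0xba85b348>>0)&0x1ff = 0x148  ←
err:13 @ bit 9 → (0xba85b348>>9)&0x1fff = 0x2d9
opcode:10 @ bit 22 → (0xba85b348>>22)&0x3ff = 0x2ea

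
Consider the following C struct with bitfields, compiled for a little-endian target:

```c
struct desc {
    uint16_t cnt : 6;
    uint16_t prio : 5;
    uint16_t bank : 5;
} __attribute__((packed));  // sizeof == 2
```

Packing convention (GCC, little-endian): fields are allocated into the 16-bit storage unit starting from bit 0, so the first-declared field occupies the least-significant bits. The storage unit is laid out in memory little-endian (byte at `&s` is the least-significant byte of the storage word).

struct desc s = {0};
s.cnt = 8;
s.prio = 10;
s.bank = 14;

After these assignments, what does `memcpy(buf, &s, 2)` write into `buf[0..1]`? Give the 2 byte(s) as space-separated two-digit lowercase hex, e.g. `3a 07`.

88 72

cnt (6b) val=8 bits=0x8 at bit 0: 0x0008
prio (5b) val=10 bits=0xa at bit 6: 0x0288
bank (5b) val=14 bits=0xe at bit 11: 0x7288
word = 0x7288 → little-endian bytes:
  [0]=0x88  [1]=0x72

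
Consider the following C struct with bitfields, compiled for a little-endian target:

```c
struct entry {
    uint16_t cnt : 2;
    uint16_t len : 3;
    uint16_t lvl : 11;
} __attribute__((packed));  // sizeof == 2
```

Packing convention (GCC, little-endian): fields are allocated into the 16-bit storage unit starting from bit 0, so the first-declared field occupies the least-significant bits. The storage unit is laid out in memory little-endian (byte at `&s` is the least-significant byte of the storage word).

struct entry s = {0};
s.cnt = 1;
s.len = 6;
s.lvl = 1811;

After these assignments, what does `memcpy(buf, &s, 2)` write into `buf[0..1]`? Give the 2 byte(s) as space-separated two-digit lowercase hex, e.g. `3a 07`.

cnt (2b) val=1 bits=0x1 at bit 0: 0x0001
len (3b) val=6 bits=0x6 at bit 2: 0x0019
lvl (11b) val=1811 bits=0x713 at bit 5: 0xe279
word = 0xe279 → little-endian bytes:
  [0]=0x79  [1]=0xe2

79 e2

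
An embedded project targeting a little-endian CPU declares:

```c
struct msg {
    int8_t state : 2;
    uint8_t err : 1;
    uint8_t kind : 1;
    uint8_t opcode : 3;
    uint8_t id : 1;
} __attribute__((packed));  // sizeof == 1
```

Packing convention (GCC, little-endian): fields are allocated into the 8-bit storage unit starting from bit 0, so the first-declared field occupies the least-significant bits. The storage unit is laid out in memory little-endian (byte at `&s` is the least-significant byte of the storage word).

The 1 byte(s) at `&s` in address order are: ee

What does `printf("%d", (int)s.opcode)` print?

[0]=0xee (little-endian) → word 0xee
state:2 @ bit 0 → (0xee>>0)&0x3 = 0x2
err:1 @ bit 2 → (0xee>>2)&0x1 = 0x1
kind:1 @ bit 3 → (0xee>>3)&0x1 = 0x1
opcode:3 @ bit 4 → (0xee>>4)&0x7 = 0x6  ←
id:1 @ bit 7 → (0xee>>7)&0x1 = 0x1

6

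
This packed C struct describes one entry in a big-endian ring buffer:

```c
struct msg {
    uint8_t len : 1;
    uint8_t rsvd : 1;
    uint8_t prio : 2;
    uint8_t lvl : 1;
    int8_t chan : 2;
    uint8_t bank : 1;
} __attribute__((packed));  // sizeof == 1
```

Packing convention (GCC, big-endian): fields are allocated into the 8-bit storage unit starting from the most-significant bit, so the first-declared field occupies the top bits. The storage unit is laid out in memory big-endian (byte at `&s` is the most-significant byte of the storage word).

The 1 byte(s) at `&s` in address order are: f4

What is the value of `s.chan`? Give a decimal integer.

-2

[0]=0xf4 (big-endian) → word 0xf4
len:1 @ bit 7 → (0xf4>>7)&0x1 = 0x1
rsvd:1 @ bit 6 → (0xf4>>6)&0x1 = 0x1
prio:2 @ bit 4 → (0xf4>>4)&0x3 = 0x3
lvl:1 @ bit 3 → (0xf4>>3)&0x1 = 0x0
chan:2 @ bit 1 → (0xf4>>1)&0x3 = 0x2  ←
bank:1 @ bit 0 → (0xf4>>0)&0x1 = 0x0
chan signed 2b, MSB=1: 2 - 4 = -2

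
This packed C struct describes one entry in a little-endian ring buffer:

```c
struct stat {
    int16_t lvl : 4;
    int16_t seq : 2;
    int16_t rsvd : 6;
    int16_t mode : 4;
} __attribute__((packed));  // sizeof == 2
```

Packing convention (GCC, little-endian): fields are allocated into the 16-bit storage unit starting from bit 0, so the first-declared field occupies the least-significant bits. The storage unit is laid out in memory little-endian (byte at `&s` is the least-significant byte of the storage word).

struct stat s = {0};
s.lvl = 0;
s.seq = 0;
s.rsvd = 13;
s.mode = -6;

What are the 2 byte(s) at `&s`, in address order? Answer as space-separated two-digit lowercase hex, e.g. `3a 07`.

40 a3

lvl:4 = 0 → 0x0 << 0 → word 0x0000
seq:2 = 0 → 0x0 << 4 → word 0x0000
rsvd:6 = 13 → 0xd << 6 → word 0x0340
mode:4 = -6 → 0xa << 12 → word 0xa340
word = 0xa340 → little-endian bytes:
  [0]=0x40  [1]=0xa3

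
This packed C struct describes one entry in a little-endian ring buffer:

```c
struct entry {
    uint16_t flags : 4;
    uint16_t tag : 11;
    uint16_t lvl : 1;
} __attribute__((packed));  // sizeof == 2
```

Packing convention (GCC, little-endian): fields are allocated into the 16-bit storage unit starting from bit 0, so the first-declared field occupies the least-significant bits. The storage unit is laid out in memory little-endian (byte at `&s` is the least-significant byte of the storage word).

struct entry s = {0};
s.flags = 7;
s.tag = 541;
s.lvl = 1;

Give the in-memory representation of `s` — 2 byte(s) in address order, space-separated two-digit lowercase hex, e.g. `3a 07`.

d7 a1

flags (4b) val=7 bits=0x7 at bit 0: 0x0007
tag (11b) val=541 bits=0x21d at bit 4: 0x21d7
lvl (1b) val=1 bits=0x1 at bit 15: 0xa1d7
word = 0xa1d7 → little-endian bytes:
  [0]=0xd7  [1]=0xa1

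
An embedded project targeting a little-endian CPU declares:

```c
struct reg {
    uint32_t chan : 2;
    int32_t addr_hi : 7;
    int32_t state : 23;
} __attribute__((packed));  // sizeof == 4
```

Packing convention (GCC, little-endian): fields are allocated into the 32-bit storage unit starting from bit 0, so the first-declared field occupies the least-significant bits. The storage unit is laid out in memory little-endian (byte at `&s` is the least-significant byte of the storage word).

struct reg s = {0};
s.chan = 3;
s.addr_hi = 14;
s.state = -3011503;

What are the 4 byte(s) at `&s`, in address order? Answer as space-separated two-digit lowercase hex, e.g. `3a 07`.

[0+:2] chan=3 & 0x3 = 0x3; word=0x00000003
[2+:7] addr_hi=14 & 0x7f = 0xe; word=0x0000003b
[9+:23] state=-3011503 & 0x7fffff = 0x520c51; word=0xa418a23b
word = 0xa418a23b → little-endian bytes:
  [0]=0x3b  [1]=0xa2  [2]=0x18  [3]=0xa4

3b a2 18 a4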